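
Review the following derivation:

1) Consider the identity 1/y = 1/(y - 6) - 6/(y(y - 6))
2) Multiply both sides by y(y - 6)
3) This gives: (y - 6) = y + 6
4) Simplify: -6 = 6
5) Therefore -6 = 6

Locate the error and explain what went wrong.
Step 3: This gives: (y - 6) = y + 6

Step 3 makes a sign error when clearing denominators. Multiplying -6/(y(y - 6)) by y(y - 6) gives -6, not +6. The correct result is (y - 6) = y - 6, which is trivially true, not (y - 6) = y + 6. (Step 1 is a valid identity: 1/(y - 6) - 6/(y(y - 6)) = (y - 6)/(y(y - 6)) = 1/y.)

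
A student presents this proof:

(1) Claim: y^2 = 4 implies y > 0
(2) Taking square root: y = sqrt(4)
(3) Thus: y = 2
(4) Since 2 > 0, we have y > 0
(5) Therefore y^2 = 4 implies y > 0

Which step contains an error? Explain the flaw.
Step 2: Taking square root: y = sqrt(4)

Step 2 takes the square root and assumes the positive root only. The equation y^2 = 4 actually has two solutions: y = 2 and y = -2. The proof silently assumes y > 0 without justification, then uses this assumption to conclude y > 0, which is circular. The counterexample y = -2 shows the claim is false.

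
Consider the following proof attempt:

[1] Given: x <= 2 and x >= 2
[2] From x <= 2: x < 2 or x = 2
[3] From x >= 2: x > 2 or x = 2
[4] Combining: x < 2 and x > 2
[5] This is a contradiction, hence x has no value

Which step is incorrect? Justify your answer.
Step 4: Combining: x < 2 and x > 2

Step 4 incorrectly combines the conditions. From x <= 2 and x >= 2, the intersection is x = 2. The error treats the 'or' cases as 'and' requirements. The correct conclusion is that x = 2 is the unique solution, not that no solution exists.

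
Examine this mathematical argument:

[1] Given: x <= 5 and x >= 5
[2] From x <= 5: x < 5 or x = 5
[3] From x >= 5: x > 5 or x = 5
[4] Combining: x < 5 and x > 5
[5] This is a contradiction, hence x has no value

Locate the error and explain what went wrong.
Step 4: Combining: x < 5 and x > 5

Step 4 incorrectly combines the conditions. From x <= 5 and x >= 5, the intersection is x = 5. The error treats the 'or' cases as 'and' requirements. The correct conclusion is that x = 5 is the unique solution, not that no solution exists.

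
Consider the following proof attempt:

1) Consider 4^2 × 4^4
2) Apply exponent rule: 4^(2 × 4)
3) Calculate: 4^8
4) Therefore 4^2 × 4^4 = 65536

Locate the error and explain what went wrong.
Step 2: Apply exponent rule: 4^(2 × 4)

Step 2 incorrectly states that a^b × a^c = a^(b×c). The correct rule is a^b × a^c = a^(b+c). The actual value is 4^2 × 4^4 = 4^6 = 4096, not 4^8 = 65536.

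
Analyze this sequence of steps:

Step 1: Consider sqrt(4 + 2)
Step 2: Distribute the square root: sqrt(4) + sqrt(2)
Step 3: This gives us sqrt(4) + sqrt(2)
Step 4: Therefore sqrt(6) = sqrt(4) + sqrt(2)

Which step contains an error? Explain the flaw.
Step 2: Distribute the square root: sqrt(4) + sqrt(2)

Step 2 incorrectly 'distributes' the square root over addition. The square root function does not distribute: sqrt(a + b) ≠ sqrt(a) + sqrt(b). In fact, sqrt(4 + 2) = sqrt(6) ≈ 2.4495, while sqrt(4) + sqrt(2) ≈ 3.4142.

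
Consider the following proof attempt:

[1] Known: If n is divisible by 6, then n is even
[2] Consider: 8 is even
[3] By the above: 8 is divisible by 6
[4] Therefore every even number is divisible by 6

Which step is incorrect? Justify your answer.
Step 3: By the above: 8 is divisible by 6

Step 3 commits the fallacy of affirming the consequent. The known fact 'divisible by 6 → even' does NOT imply 'even → divisible by 6'. That would be the converse, which is false. For example, 8 is even but 8 ÷ 6 = 1.33, which is not an integer.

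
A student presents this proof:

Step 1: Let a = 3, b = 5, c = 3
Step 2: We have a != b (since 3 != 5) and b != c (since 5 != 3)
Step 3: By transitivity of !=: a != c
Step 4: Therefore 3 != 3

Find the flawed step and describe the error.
Step 3: By transitivity of !=: a != c

Step 3 incorrectly applies transitivity to the '!=' relation. Transitivity states: if a R b and b R c, then a R c. However, '!=' is not transitive. Counterexample: 3 != 5 and 5 != 3, but 3 = 3 (both equal 3). Transitivity holds for relations like <, <=, =, but not for !=.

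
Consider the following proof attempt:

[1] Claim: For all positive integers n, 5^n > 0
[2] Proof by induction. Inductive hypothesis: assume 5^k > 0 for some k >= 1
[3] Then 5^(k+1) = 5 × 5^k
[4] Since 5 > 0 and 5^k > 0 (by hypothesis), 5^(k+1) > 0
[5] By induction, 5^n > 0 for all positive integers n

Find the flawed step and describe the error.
Step 5: By induction, 5^n > 0 for all positive integers n

Step 5 concludes the proof by induction, but no base case was ever established. A valid induction proof requires: (1) a base case proving 5^1 > 0, and (2) an inductive step showing IF 5^k > 0 THEN 5^(k+1) > 0. Steps 2-4 correctly establish the inductive step, but without the base case the conclusion in step 5 does not follow.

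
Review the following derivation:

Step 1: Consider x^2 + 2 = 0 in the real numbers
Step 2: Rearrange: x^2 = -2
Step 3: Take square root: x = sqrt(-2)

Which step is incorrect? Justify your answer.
Step 3: Take square root: x = sqrt(-2)

Step 3 takes the square root of -2, which is negative. In the real number system, the square root of a negative number is undefined. The equation x^2 + 2 = 0 has no real solutions. Square roots of negative numbers only exist in the complex numbers.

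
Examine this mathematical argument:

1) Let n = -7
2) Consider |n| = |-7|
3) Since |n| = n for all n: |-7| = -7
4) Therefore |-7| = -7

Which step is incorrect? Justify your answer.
Step 3: Since |n| = n for all n: |-7| = -7

Step 3 incorrectly states that |n| = n for all n. The correct definition is |n| = n when n >= 0, and |n| = -n when n < 0. Since -7 < 0, we have |-7| = -(-7) = 7, not -7.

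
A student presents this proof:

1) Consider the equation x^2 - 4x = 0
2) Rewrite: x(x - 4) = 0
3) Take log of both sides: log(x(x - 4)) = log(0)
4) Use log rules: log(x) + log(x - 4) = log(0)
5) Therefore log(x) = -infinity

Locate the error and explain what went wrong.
Step 3: Take log of both sides: log(x(x - 4)) = log(0)

Step 3 takes the logarithm of both sides, resulting in log(0) on the right side. The logarithm is only defined for positive numbers; log(0) is undefined (approaches negative infinity). This operation is invalid.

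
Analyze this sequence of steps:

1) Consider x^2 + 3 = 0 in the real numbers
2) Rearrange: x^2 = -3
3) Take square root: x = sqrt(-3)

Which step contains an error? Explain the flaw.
Step 3: Take square root: x = sqrt(-3)

Step 3 takes the square root of -3, which is negative. In the real number system, the square root of a negative number is undefined. The equation x^2 + 3 = 0 has no real solutions. Square roots of negative numbers only exist in the complex numbers.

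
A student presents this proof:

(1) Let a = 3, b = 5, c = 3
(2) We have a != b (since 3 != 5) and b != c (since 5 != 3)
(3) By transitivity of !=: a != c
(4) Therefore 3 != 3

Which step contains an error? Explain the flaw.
Step 3: By transitivity of !=: a != c

Step 3 incorrectly applies transitivity to the '!=' relation. Transitivity states: if a R b and b R c, then a R c. However, '!=' is not transitive. Counterexample: 3 != 5 and 5 != 3, but 3 = 3 (both equal 3). Transitivity holds for relations like <, <=, =, but not for !=.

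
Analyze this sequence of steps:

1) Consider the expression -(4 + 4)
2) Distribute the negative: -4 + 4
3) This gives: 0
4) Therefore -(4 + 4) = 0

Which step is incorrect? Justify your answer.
Step 2: Distribute the negative: -4 + 4

Step 2 incorrectly distributes the negative sign. The correct distribution is -(4 + 4) = -4 - 4 = -8. The negative must be applied to both terms, not just the first. The error treats -(4 + 4) as -4 + 4, which equals 0 instead of -8.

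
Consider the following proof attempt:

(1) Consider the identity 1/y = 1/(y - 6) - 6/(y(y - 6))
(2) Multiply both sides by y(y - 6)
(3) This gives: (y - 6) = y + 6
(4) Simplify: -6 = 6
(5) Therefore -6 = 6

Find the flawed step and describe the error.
Step 3: This gives: (y - 6) = y + 6

Step 3 makes a sign error when clearing denominators. Multiplying -6/(y(y - 6)) by y(y - 6) gives -6, not +6. The correct result is (y - 6) = y - 6, which is trivially true, not (y - 6) = y + 6. (Step 1 is a valid identity: 1/(y - 6) - 6/(y(y - 6)) = (y - 6)/(y(y - 6)) = 1/y.)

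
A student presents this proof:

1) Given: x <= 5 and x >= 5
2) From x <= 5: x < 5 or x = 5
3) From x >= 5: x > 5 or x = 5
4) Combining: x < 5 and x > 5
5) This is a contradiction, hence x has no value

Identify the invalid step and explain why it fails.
Step 4: Combining: x < 5 and x > 5

Step 4 incorrectly combines the conditions. From x <= 5 and x >= 5, the intersection is x = 5. The error treats the 'or' cases as 'and' requirements. The correct conclusion is that x = 5 is the unique solution, not that no solution exists.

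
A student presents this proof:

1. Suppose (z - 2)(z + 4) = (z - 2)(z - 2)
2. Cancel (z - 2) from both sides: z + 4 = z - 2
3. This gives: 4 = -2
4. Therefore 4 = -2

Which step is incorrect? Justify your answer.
Step 2: Cancel (z - 2) from both sides: z + 4 = z - 2

Step 2 cancels (z - 2) from both sides. This is only valid if (z - 2) ≠ 0, i.e., z ≠ 2. When z = 2, both sides equal zero regardless of the other factors. The correct approach requires considering z = 2 as a separate case.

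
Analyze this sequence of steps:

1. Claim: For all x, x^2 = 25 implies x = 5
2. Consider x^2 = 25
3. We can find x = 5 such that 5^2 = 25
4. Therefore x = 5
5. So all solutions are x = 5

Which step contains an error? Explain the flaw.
Step 4: Therefore x = 5

Step 4 incorrectly concludes that x = 5 is the only solution. The proof shows that x = 5 is A solution (existence), but does not show it is the ONLY solution (uniqueness). In fact, x = -5 is also a solution since (-5)^2 = 25. Finding one solution doesn't prove there are no others.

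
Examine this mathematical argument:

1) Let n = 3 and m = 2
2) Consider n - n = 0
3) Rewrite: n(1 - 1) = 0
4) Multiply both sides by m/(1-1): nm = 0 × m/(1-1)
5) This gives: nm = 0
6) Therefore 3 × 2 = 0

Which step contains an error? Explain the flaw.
Step 4: Multiply both sides by m/(1-1): nm = 0 × m/(1-1)

Step 4 multiplies both sides by m/(1-1). However, 1-1 = 0, so this is multiplication by m/0, which is undefined. We cannot multiply by an undefined expression.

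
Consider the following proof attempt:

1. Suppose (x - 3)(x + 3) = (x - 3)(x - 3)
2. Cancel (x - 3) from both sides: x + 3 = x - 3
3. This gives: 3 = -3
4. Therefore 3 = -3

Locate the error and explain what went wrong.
Step 2: Cancel (x - 3) from both sides: x + 3 = x - 3

Step 2 cancels (x - 3) from both sides. This is only valid if (x - 3) ≠ 0, i.e., x ≠ 3. When x = 3, both sides equal zero regardless of the other factors. The correct approach requires considering x = 3 as a separate case.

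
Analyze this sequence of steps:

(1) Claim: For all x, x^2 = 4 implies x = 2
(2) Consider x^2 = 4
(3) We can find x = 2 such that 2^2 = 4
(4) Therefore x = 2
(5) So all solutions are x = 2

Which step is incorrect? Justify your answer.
Step 4: Therefore x = 2

Step 4 incorrectly concludes that x = 2 is the only solution. The proof shows that x = 2 is A solution (existence), but does not show it is the ONLY solution (uniqueness). In fact, x = -2 is also a solution since (-2)^2 = 4. Finding one solution doesn't prove there are no others.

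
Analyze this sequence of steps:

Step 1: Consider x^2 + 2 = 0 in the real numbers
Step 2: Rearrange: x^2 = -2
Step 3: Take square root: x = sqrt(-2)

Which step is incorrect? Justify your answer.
Step 3: Take square root: x = sqrt(-2)

Step 3 takes the square root of -2, which is negative. In the real number system, the square root of a negative number is undefined. The equation x^2 + 2 = 0 has no real solutions. Square roots of negative numbers only exist in the complex numbers.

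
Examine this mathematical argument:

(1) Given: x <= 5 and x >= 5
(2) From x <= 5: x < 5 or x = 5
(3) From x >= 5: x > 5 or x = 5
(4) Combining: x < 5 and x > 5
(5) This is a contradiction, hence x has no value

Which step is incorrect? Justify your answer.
Step 4: Combining: x < 5 and x > 5

Step 4 incorrectly combines the conditions. From x <= 5 and x >= 5, the intersection is x = 5. The error treats the 'or' cases as 'and' requirements. The correct conclusion is that x = 5 is the unique solution, not that no solution exists.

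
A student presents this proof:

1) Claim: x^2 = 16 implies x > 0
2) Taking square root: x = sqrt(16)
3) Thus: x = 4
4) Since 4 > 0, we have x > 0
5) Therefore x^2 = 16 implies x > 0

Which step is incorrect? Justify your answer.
Step 2: Taking square root: x = sqrt(16)

Step 2 takes the square root and assumes the positive root only. The equation x^2 = 16 actually has two solutions: x = 4 and x = -4. The proof silently assumes x > 0 without justification, then uses this assumption to conclude x > 0, which is circular. The counterexample x = -4 shows the claim is false.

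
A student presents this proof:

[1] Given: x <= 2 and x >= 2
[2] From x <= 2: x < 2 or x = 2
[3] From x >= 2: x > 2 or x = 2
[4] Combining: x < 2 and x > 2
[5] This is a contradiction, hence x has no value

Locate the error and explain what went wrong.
Step 4: Combining: x < 2 and x > 2

Step 4 incorrectly combines the conditions. From x <= 2 and x >= 2, the intersection is x = 2. The error treats the 'or' cases as 'and' requirements. The correct conclusion is that x = 2 is the unique solution, not that no solution exists.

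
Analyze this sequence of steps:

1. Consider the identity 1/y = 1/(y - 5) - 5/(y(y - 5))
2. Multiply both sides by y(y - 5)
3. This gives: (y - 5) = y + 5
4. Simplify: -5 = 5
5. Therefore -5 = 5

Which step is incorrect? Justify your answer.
Step 3: This gives: (y - 5) = y + 5

Step 3 makes a sign error when clearing denominators. Multiplying -5/(y(y - 5)) by y(y - 5) gives -5, not +5. The correct result is (y - 5) = y - 5, which is trivially true, not (y - 5) = y + 5. (Step 1 is a valid identity: 1/(y - 5) - 5/(y(y - 5)) = (y - 5)/(y(y - 5)) = 1/y.)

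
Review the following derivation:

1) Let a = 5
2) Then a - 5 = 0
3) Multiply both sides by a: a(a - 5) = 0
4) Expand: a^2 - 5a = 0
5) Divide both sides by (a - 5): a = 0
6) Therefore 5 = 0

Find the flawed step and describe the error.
Step 5: Divide both sides by (a - 5): a = 0

Step 5 divides both sides by (a - 5). However, since a = 5, we have (a - 5) = 0. Division by zero is undefined, making this step invalid.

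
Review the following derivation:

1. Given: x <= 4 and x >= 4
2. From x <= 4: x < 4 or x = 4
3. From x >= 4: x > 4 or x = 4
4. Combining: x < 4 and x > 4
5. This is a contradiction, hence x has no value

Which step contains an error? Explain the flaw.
Step 4: Combining: x < 4 and x > 4

Step 4 incorrectly combines the conditions. From x <= 4 and x >= 4, the intersection is x = 4. The error treats the 'or' cases as 'and' requirements. The correct conclusion is that x = 4 is the unique solution, not that no solution exists.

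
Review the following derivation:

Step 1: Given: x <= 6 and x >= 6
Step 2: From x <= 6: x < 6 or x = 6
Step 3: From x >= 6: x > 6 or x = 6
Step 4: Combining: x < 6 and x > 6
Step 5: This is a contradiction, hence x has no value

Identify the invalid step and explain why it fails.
Step 4: Combining: x < 6 and x > 6

Step 4 incorrectly combines the conditions. From x <= 6 and x >= 6, the intersection is x = 6. The error treats the 'or' cases as 'and' requirements. The correct conclusion is that x = 6 is the unique solution, not that no solution exists.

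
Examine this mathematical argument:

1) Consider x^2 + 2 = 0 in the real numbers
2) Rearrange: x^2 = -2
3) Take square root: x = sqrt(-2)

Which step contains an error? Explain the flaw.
Step 3: Take square root: x = sqrt(-2)

Step 3 takes the square root of -2, which is negative. In the real number system, the square root of a negative number is undefined. The equation x^2 + 2 = 0 has no real solutions. Square roots of negative numbers only exist in the complex numbers.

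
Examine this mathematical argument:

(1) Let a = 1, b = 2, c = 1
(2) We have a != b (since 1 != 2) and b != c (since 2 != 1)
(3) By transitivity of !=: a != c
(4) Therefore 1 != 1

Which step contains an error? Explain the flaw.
Step 3: By transitivity of !=: a != c

Step 3 incorrectly applies transitivity to the '!=' relation. Transitivity states: if a R b and b R c, then a R c. However, '!=' is not transitive. Counterexample: 1 != 2 and 2 != 1, but 1 = 1 (both equal 1). Transitivity holds for relations like <, <=, =, but not for !=.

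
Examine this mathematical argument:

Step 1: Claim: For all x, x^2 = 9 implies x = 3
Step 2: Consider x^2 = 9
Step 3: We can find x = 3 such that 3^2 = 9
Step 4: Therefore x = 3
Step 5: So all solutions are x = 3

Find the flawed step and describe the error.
Step 4: Therefore x = 3

Step 4 incorrectly concludes that x = 3 is the only solution. The proof shows that x = 3 is A solution (existence), but does not show it is the ONLY solution (uniqueness). In fact, x = -3 is also a solution since (-3)^2 = 9. Finding one solution doesn't prove there are no others.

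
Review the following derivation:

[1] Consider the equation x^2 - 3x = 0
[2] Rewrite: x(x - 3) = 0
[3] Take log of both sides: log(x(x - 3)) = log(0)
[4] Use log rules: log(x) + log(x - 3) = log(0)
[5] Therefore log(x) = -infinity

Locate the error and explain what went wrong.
Step 3: Take log of both sides: log(x(x - 3)) = log(0)

Step 3 takes the logarithm of both sides, resulting in log(0) on the right side. The logarithm is only defined for positive numbers; log(0) is undefined (approaches negative infinity). This operation is invalid.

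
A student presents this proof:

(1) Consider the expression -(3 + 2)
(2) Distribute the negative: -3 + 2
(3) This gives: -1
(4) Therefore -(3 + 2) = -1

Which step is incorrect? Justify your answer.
Step 2: Distribute the negative: -3 + 2

Step 2 incorrectly distributes the negative sign. The correct distribution is -(3 + 2) = -3 - 2 = -5. The negative must be applied to both terms, not just the first. The error treats -(3 + 2) as -3 + 2, which equals -1 instead of -5.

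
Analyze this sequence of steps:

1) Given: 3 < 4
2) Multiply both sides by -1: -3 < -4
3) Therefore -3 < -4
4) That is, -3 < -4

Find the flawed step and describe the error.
Step 2: Multiply both sides by -1: -3 < -4

Step 2 multiplies both sides by -1 but fails to reverse the inequality sign. When multiplying (or dividing) an inequality by a negative number, the direction must be reversed. Since 3 < 4, we should get -3 > -4, i.e., -3 > -4.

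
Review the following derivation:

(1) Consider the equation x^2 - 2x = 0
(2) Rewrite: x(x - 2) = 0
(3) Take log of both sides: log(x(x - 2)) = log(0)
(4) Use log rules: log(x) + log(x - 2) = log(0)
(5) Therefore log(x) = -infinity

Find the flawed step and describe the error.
Step 3: Take log of both sides: log(x(x - 2)) = log(0)

Step 3 takes the logarithm of both sides, resulting in log(0) on the right side. The logarithm is only defined for positive numbers; log(0) is undefined (approaches negative infinity). This operation is invalid.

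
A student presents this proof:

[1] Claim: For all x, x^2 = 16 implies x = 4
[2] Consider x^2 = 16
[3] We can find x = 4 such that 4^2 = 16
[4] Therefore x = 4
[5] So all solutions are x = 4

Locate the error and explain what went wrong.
Step 4: Therefore x = 4

Step 4 incorrectly concludes that x = 4 is the only solution. The proof shows that x = 4 is A solution (existence), but does not show it is the ONLY solution (uniqueness). In fact, x = -4 is also a solution since (-4)^2 = 16. Finding one solution doesn't prove there are no others.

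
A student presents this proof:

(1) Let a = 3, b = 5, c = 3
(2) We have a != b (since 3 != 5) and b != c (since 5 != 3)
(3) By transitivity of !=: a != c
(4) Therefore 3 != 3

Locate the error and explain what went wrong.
Step 3: By transitivity of !=: a != c

Step 3 incorrectly applies transitivity to the '!=' relation. Transitivity states: if a R b and b R c, then a R c. However, '!=' is not transitive. Counterexample: 3 != 5 and 5 != 3, but 3 = 3 (both equal 3). Transitivity holds for relations like <, <=, =, but not for !=.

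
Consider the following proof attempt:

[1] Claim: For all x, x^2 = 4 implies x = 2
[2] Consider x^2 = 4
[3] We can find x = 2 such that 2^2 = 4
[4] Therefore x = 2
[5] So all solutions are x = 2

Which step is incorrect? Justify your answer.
Step 4: Therefore x = 2

Step 4 incorrectly concludes that x = 2 is the only solution. The proof shows that x = 2 is A solution (existence), but does not show it is the ONLY solution (uniqueness). In fact, x = -2 is also a solution since (-2)^2 = 4. Finding one solution doesn't prove there are no others.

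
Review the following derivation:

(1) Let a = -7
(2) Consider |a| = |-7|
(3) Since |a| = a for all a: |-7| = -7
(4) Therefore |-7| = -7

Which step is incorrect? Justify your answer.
Step 3: Since |a| = a for all a: |-7| = -7

Step 3 incorrectly states that |a| = a for all a. The correct definition is |a| = a when a >= 0, and |a| = -a when a < 0. Since -7 < 0, we have |-7| = -(-7) = 7, not -7.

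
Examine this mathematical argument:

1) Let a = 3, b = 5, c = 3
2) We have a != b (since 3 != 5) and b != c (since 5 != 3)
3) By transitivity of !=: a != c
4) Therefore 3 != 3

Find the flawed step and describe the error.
Step 3: By transitivity of !=: a != c

Step 3 incorrectly applies transitivity to the '!=' relation. Transitivity states: if a R b and b R c, then a R c. However, '!=' is not transitive. Counterexample: 3 != 5 and 5 != 3, but 3 = 3 (both equal 3). Transitivity holds for relations like <, <=, =, but not for !=.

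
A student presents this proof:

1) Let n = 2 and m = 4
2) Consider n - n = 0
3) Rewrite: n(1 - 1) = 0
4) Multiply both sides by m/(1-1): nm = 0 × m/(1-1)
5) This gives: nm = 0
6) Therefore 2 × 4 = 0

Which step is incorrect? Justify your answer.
Step 4: Multiply both sides by m/(1-1): nm = 0 × m/(1-1)

Step 4 multiplies both sides by m/(1-1). However, 1-1 = 0, so this is multiplication by m/0, which is undefined. We cannot multiply by an undefined expression.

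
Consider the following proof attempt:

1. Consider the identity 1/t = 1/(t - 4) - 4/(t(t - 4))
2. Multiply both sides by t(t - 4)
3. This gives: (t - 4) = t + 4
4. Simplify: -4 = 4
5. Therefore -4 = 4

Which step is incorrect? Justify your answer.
Step 3: This gives: (t - 4) = t + 4

Step 3 makes a sign error when clearing denominators. Multiplying -4/(t(t - 4)) by t(t - 4) gives -4, not +4. The correct result is (t - 4) = t - 4, which is trivially true, not (t - 4) = t + 4. (Step 1 is a valid identity: 1/(t - 4) - 4/(t(t - 4)) = (t - 4)/(t(t - 4)) = 1/t.)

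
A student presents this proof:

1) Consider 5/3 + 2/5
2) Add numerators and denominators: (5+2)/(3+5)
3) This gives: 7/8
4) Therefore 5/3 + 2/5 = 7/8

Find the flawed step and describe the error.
Step 2: Add numerators and denominators: (5+2)/(3+5)

Step 2 incorrectly adds fractions by separately adding numerators and denominators. This is wrong. The correct method requires a common denominator: 5/3 + 2/5 = (5×5 + 2×3)/(3×5) = 31/15 = 31/15. The method used gives 7/8, which is different.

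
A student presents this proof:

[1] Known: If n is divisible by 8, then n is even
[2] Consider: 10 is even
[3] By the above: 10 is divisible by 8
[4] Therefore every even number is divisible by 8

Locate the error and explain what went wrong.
Step 3: By the above: 10 is divisible by 8

Step 3 commits the fallacy of affirming the consequent. The known fact 'divisible by 8 → even' does NOT imply 'even → divisible by 8'. That would be the converse, which is false. For example, 10 is even but 10 ÷ 8 = 1.25, which is not an integer.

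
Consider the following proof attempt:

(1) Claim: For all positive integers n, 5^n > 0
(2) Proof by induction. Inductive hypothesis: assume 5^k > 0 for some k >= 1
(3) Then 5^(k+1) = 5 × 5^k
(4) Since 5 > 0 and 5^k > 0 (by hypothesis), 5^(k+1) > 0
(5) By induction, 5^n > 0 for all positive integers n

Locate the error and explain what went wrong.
Step 5: By induction, 5^n > 0 for all positive integers n

Step 5 concludes the proof by induction, but no base case was ever established. A valid induction proof requires: (1) a base case proving 5^1 > 0, and (2) an inductive step showing IF 5^k > 0 THEN 5^(k+1) > 0. Steps 2-4 correctly establish the inductive step, but without the base case the conclusion in step 5 does not follow.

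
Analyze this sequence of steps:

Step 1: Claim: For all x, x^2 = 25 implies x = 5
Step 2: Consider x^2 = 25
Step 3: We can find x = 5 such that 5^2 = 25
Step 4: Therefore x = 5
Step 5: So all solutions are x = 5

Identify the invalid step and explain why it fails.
Step 4: Therefore x = 5

Step 4 incorrectly concludes that x = 5 is the only solution. The proof shows that x = 5 is A solution (existence), but does not show it is the ONLY solution (uniqueness). In fact, x = -5 is also a solution since (-5)^2 = 25. Finding one solution doesn't prove there are no others.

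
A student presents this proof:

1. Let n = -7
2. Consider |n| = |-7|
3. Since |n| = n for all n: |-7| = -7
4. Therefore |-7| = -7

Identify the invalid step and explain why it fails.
Step 3: Since |n| = n for all n: |-7| = -7

Step 3 incorrectly states that |n| = n for all n. The correct definition is |n| = n when n >= 0, and |n| = -n when n < 0. Since -7 < 0, we have |-7| = -(-7) = 7, not -7.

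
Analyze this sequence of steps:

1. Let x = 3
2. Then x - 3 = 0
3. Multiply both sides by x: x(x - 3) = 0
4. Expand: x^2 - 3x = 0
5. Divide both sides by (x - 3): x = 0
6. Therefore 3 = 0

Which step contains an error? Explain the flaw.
Step 5: Divide both sides by (x - 3): x = 0

Step 5 divides both sides by (x - 3). However, since x = 3, we have (x - 3) = 0. Division by zero is undefined, making this step invalid.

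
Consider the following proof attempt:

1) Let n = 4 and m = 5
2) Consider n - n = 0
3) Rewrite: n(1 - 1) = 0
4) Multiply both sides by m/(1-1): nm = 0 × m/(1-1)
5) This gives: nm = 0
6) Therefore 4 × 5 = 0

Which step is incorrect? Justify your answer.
Step 4: Multiply both sides by m/(1-1): nm = 0 × m/(1-1)

Step 4 multiplies both sides by m/(1-1). However, 1-1 = 0, so this is multiplication by m/0, which is undefined. We cannot multiply by an undefined expression.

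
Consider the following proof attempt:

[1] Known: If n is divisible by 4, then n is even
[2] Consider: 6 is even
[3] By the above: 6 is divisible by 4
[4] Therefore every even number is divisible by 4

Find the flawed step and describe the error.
Step 3: By the above: 6 is divisible by 4

Step 3 commits the fallacy of affirming the consequent. The known fact 'divisible by 4 → even' does NOT imply 'even → divisible by 4'. That would be the converse, which is false. For example, 6 is even but 6 ÷ 4 = 1.50, which is not an integer.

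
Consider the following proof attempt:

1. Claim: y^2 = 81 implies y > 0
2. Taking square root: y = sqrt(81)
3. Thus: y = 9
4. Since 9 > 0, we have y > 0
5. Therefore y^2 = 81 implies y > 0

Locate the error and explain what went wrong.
Step 2: Taking square root: y = sqrt(81)

Step 2 takes the square root and assumes the positive root only. The equation y^2 = 81 actually has two solutions: y = 9 and y = -9. The proof silently assumes y > 0 without justification, then uses this assumption to conclude y > 0, which is circular. The counterexample y = -9 shows the claim is false.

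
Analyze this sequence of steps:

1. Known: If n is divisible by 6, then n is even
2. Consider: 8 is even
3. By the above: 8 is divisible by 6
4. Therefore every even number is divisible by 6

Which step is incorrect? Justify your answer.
Step 3: By the above: 8 is divisible by 6

Step 3 commits the fallacy of affirming the consequent. The known fact 'divisible by 6 → even' does NOT imply 'even → divisible by 6'. That would be the converse, which is false. For example, 8 is even but 8 ÷ 6 = 1.33, which is not an integer.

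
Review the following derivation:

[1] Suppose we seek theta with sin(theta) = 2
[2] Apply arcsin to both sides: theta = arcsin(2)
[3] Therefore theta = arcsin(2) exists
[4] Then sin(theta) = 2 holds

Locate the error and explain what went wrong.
Step 2: Apply arcsin to both sides: theta = arcsin(2)

Step 2 applies arcsin to 2. However, arcsin(x) is only defined for x in [-1, 1] because sin(theta) can only produce values in that range. Since |2| > 1, arcsin(2) is undefined. There is no angle whose sine equals 2.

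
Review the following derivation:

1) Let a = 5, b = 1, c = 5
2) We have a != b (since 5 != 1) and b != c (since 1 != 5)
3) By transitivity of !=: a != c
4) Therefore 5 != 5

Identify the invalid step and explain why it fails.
Step 3: By transitivity of !=: a != c

Step 3 incorrectly applies transitivity to the '!=' relation. Transitivity states: if a R b and b R c, then a R c. However, '!=' is not transitive. Counterexample: 5 != 1 and 1 != 5, but 5 = 5 (both equal 5). Transitivity holds for relations like <, <=, =, but not for !=.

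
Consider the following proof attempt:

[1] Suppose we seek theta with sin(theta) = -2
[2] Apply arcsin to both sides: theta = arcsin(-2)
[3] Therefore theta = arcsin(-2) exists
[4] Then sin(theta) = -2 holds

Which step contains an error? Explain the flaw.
Step 2: Apply arcsin to both sides: theta = arcsin(-2)

Step 2 applies arcsin to -2. However, arcsin(x) is only defined for x in [-1, 1] because sin(theta) can only produce values in that range. Since |-2| > 1, arcsin(-2) is undefined. There is no angle whose sine equals -2.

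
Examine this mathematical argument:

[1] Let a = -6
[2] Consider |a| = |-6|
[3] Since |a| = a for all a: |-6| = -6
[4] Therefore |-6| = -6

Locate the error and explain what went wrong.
Step 3: Since |a| = a for all a: |-6| = -6

Step 3 incorrectly states that |a| = a for all a. The correct definition is |a| = a when a >= 0, and |a| = -a when a < 0. Since -6 < 0, we have |-6| = -(-6) = 6, not -6.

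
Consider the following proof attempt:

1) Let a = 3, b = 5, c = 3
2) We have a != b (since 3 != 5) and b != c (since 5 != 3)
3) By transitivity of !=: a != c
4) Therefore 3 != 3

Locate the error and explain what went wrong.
Step 3: By transitivity of !=: a != c

Step 3 incorrectly applies transitivity to the '!=' relation. Transitivity states: if a R b and b R c, then a R c. However, '!=' is not transitive. Counterexample: 3 != 5 and 5 != 3, but 3 = 3 (both equal 3). Transitivity holds for relations like <, <=, =, but not for !=.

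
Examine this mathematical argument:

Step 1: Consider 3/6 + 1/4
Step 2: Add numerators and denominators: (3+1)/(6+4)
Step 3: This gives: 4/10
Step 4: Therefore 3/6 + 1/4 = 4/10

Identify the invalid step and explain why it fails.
Step 2: Add numerators and denominators: (3+1)/(6+4)

Step 2 incorrectly adds fractions by separately adding numerators and denominators. This is wrong. The correct method requires a common denominator: 3/6 + 1/4 = (3×4 + 1×6)/(6×4) = 18/24 = 3/4. The method used gives 4/10, which is different.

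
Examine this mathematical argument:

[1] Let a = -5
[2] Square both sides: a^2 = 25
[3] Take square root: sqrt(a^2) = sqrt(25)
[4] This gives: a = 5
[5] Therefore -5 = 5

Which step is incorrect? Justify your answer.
Step 4: This gives: a = 5

Step 4 incorrectly states that sqrt(a^2) = a. The correct identity is sqrt(a^2) = |a|. Since a = -5 < 0, we have sqrt(a^2) = |-5| = 5, not a = -5.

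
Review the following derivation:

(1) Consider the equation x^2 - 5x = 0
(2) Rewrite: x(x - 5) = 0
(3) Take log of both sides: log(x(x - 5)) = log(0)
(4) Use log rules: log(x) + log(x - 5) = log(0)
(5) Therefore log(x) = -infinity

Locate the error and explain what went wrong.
Step 3: Take log of both sides: log(x(x - 5)) = log(0)

Step 3 takes the logarithm of both sides, resulting in log(0) on the right side. The logarithm is only defined for positive numbers; log(0) is undefined (approaches negative infinity). This operation is invalid.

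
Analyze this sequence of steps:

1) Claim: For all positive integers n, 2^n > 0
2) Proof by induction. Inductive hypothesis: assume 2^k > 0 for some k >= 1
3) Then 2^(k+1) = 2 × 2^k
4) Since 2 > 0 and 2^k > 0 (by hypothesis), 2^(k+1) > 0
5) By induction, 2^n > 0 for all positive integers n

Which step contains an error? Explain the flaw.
Step 5: By induction, 2^n > 0 for all positive integers n

Step 5 concludes the proof by induction, but no base case was ever established. A valid induction proof requires: (1) a base case proving 2^1 > 0, and (2) an inductive step showing IF 2^k > 0 THEN 2^(k+1) > 0. Steps 2-4 correctly establish the inductive step, but without the base case the conclusion in step 5 does not follow.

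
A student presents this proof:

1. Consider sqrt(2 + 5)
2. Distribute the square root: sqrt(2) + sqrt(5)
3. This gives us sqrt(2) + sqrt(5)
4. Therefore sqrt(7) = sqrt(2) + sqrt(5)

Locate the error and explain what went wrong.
Step 2: Distribute the square root: sqrt(2) + sqrt(5)

Step 2 incorrectly 'distributes' the square root over addition. The square root function does not distribute: sqrt(a + b) ≠ sqrt(a) + sqrt(b). In fact, sqrt(2 + 5) = sqrt(7) ≈ 2.6458, while sqrt(2) + sqrt(5) ≈ 3.6503.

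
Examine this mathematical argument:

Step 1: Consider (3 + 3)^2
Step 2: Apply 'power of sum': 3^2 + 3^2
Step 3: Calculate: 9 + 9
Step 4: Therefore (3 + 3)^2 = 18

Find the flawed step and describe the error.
Step 2: Apply 'power of sum': 3^2 + 3^2

Step 2 incorrectly applies a non-existent rule '(a+b)^n = a^n + b^n'. This is false in general. The correct expansion uses the binomial theorem. The actual value is (3 + 3)^2 = 6^2 = 36, not 18.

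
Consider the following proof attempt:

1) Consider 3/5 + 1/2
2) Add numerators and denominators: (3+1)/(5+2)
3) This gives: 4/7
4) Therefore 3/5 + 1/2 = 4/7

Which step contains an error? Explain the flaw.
Step 2: Add numerators and denominators: (3+1)/(5+2)

Step 2 incorrectly adds fractions by separately adding numerators and denominators. This is wrong. The correct method requires a common denominator: 3/5 + 1/2 = (3×2 + 1×5)/(5×2) = 11/10 = 11/10. The method used gives 4/7, which is different.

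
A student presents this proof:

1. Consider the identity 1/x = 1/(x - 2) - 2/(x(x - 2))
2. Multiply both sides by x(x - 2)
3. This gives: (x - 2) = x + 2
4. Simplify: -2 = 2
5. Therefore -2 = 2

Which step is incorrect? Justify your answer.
Step 3: This gives: (x - 2) = x + 2

Step 3 makes a sign error when clearing denominators. Multiplying -2/(x(x - 2)) by x(x - 2) gives -2, not +2. The correct result is (x - 2) = x - 2, which is trivially true, not (x - 2) = x + 2. (Step 1 is a valid identity: 1/(x - 2) - 2/(x(x - 2)) = (x - 2)/(x(x - 2)) = 1/x.)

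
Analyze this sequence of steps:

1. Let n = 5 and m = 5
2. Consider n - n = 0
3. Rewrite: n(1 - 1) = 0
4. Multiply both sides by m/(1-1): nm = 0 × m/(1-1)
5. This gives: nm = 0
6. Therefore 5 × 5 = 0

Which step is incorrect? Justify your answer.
Step 4: Multiply both sides by m/(1-1): nm = 0 × m/(1-1)

Step 4 multiplies both sides by m/(1-1). However, 1-1 = 0, so this is multiplication by m/0, which is undefined. We cannot multiply by an undefined expression.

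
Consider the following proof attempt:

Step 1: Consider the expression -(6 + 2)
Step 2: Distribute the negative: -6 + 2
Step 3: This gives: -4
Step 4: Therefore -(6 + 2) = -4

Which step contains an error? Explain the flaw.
Step 2: Distribute the negative: -6 + 2

Step 2 incorrectly distributes the negative sign. The correct distribution is -(6 + 2) = -6 - 2 = -8. The negative must be applied to both terms, not just the first. The error treats -(6 + 2) as -6 + 2, which equals -4 instead of -8.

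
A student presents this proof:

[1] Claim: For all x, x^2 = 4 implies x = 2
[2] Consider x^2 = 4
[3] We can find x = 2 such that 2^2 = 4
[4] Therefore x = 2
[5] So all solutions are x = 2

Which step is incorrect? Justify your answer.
Step 4: Therefore x = 2

Step 4 incorrectly concludes that x = 2 is the only solution. The proof shows that x = 2 is A solution (existence), but does not show it is the ONLY solution (uniqueness). In fact, x = -2 is also a solution since (-2)^2 = 4. Finding one solution doesn't prove there are no others.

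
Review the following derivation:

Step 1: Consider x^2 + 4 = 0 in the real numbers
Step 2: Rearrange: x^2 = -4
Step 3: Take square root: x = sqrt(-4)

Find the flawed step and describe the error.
Step 3: Take square root: x = sqrt(-4)

Step 3 takes the square root of -4, which is negative. In the real number system, the square root of a negative number is undefined. The equation x^2 + 4 = 0 has no real solutions. Square roots of negative numbers only exist in the complex numbers.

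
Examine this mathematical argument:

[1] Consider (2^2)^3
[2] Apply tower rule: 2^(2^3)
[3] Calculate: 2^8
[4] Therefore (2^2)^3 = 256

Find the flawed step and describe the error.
Step 2: Apply tower rule: 2^(2^3)

Step 2 incorrectly states that (a^b)^c = a^(b^c). The correct rule is (a^b)^c = a^(b×c). The actual value is (2^2)^3 = 2^6 = 64, not 2^8 = 256.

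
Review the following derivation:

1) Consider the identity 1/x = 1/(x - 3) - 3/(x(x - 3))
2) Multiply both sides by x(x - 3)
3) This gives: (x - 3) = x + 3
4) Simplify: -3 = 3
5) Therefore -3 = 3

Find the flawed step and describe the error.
Step 3: This gives: (x - 3) = x + 3

Step 3 makes a sign error when clearing denominators. Multiplying -3/(x(x - 3)) by x(x - 3) gives -3, not +3. The correct result is (x - 3) = x - 3, which is trivially true, not (x - 3) = x + 3. (Step 1 is a valid identity: 1/(x - 3) - 3/(x(x - 3)) = (x - 3)/(x(x - 3)) = 1/x.)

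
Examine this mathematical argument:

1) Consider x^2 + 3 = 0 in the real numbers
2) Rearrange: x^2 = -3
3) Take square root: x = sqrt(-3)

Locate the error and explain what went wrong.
Step 3: Take square root: x = sqrt(-3)

Step 3 takes the square root of -3, which is negative. In the real number system, the square root of a negative number is undefined. The equation x^2 + 3 = 0 has no real solutions. Square roots of negative numbers only exist in the complex numbers.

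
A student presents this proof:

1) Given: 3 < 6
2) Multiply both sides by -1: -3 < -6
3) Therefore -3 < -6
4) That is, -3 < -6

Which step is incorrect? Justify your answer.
Step 2: Multiply both sides by -1: -3 < -6

Step 2 multiplies both sides by -1 but fails to reverse the inequality sign. When multiplying (or dividing) an inequality by a negative number, the direction must be reversed. Since 3 < 6, we should get -3 > -6, i.e., -3 > -6.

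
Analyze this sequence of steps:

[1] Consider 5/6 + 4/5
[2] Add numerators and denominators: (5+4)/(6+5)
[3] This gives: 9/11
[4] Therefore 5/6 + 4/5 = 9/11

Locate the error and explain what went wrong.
Step 2: Add numerators and denominators: (5+4)/(6+5)

Step 2 incorrectly adds fractions by separately adding numerators and denominators. This is wrong. The correct method requires a common denominator: 5/6 + 4/5 = (5×5 + 4×6)/(6×5) = 49/30 = 49/30. The method used gives 9/11, which is different.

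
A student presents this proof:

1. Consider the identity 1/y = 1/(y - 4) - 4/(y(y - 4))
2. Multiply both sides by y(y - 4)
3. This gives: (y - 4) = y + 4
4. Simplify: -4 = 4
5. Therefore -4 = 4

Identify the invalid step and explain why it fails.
Step 3: This gives: (y - 4) = y + 4

Step 3 makes a sign error when clearing denominators. Multiplying -4/(y(y - 4)) by y(y - 4) gives -4, not +4. The correct result is (y - 4) = y - 4, which is trivially true, not (y - 4) = y + 4. (Step 1 is a valid identity: 1/(y - 4) - 4/(y(y - 4)) = (y - 4)/(y(y - 4)) = 1/y.)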